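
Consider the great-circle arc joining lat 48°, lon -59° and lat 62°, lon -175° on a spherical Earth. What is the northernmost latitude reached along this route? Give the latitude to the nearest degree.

≈ 71°

The great circle lies in the plane with unit normal n̂ = (p₁ × p₂)/|p₁ × p₂|.
Here n̂_z ≈ -0.330; the vertex latitude is φ_max = arccos|n̂_z| ≈ 70.7°.
Check via Clairaut: cos φ_max = |cos φ₁| · sin C = cos(48.0°)·sin(29.6°) ≈ 0.330, again giving ≈ 70.7°.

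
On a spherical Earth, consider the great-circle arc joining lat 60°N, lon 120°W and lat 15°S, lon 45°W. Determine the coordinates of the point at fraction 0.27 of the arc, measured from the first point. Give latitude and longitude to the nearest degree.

Convert each endpoint to a unit vector on the sphere (x = cos φ cos λ, y = cos φ sin λ, z = sin φ).
The central angle between the endpoints is δ = arccos(p₁·p₂) ≈ 1.670 rad (95.7°).
Interpolate at f = 0.27 with slerp weights a = sin((1−f)δ)/sin δ ≈ 0.943, b = sin(fδ)/sin δ ≈ 0.438.
p = a·p₁ + b·p₂ ≈ (0.063, -0.708, 0.704); φ = arcsin(p_z) ≈ 44.73°, λ = atan2(p_y, p_x) ≈ -84.89°.

≈ lat 45°N, lon 85°W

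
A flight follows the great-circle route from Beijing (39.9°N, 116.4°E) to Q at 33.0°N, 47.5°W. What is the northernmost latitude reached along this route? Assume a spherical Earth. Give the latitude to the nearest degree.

The great circle lies in the plane with unit normal n̂ = (p₁ × p₂)/|p₁ × p₂|.
Here n̂_z ≈ -0.185; the vertex latitude is φ_max = arccos|n̂_z| ≈ 79.3°.
Check via Clairaut: cos φ_max = |cos φ₁| · sin C = cos(39.9°)·sin(14.0°) ≈ 0.185, again giving ≈ 79.3°.

≈ 79°N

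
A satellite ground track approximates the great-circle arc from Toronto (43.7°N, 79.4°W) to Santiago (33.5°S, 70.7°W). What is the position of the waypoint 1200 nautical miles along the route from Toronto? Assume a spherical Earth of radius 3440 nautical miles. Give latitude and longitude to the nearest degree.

Write both endpoints as unit vectors p₁, p₂ with components (cos φ cos λ, cos φ sin λ, sin φ).
The central angle between the endpoints is δ = arccos(p₁·p₂) ≈ 1.355 rad (77.6°). The total great-circle distance is δ·R ≈ 1.355 × 3440 ≈ 4659 nmi, so the target fraction is f = 1200/4659 ≈ 0.258.
Interpolate at f ≈ 0.258 with slerp weights a = sin((1−f)δ)/sin δ ≈ 0.865, b = sin(fδ)/sin δ ≈ 0.350.
p = a·p₁ + b·p₂ ≈ (0.211, -0.890, 0.404); φ = arcsin(p_z) ≈ 23.84°, λ = atan2(p_y, p_x) ≈ -76.63°.

≈ 24°N, 77°W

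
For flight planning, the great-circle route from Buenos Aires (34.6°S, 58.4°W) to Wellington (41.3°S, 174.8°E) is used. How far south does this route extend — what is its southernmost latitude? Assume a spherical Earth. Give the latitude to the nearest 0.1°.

≈ 60.3°S

The great circle lies in the plane with unit normal n̂ = (p₁ × p₂)/|p₁ × p₂|.
Here n̂_z ≈ -0.495; the vertex latitude is φ_max = arccos|n̂_z| ≈ 60.3°.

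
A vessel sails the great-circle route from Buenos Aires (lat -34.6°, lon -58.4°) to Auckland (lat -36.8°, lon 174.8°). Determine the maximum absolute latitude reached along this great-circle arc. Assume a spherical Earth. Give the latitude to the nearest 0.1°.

The great circle lies in the plane with unit normal n̂ = (p₁ × p₂)/|p₁ × p₂|.
Here n̂_z ≈ -0.529; the vertex latitude is φ_max = arccos|n̂_z| ≈ 58.1°.
Check via Clairaut: cos φ_max = |cos φ₁| · sin C = cos(34.6°)·sin(140.0°) ≈ 0.529, again giving ≈ 58.1°.

≈ -58.1°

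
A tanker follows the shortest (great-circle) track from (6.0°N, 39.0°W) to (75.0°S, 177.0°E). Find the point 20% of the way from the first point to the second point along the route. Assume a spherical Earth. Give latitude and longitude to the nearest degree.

The haversine formula gives a central angle δ ≈ 1.885 rad (108.0°) between the endpoints.
Interpolate at f = 0.20 with slerp weights a = sin((1−f)δ)/sin δ ≈ 1.049, b = sin(fδ)/sin δ ≈ 0.387.
p = a·p₁ + b·p₂ ≈ (0.711, -0.652, -0.264); φ = arcsin(p_z) ≈ -15.32°, λ = atan2(p_y, p_x) ≈ -42.50°.

≈ (15°S, 43°W)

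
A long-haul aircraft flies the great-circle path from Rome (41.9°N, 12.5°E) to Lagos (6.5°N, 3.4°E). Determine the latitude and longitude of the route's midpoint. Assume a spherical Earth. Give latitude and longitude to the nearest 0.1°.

Convert each endpoint to a unit vector on the sphere (x = cos φ cos λ, y = cos φ sin λ, z = sin φ).
The central angle between the endpoints is δ = arccos(p₁·p₂) ≈ 0.634 rad (36.3°).
Interpolate at f = 1/2 with slerp weights a = sin((1−f)δ)/sin δ ≈ 0.526, b = sin(fδ)/sin δ ≈ 0.526.
p = a·p₁ + b·p₂ ≈ (0.904, 0.116, 0.411); φ = arcsin(p_z) ≈ 24.27°, λ = atan2(p_y, p_x) ≈ 7.30°.

≈ 24.3°N, 7.3°E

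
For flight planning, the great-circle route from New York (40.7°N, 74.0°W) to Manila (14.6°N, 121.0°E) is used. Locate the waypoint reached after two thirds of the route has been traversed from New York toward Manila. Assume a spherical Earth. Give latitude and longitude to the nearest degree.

≈ 54°N, 136°E

Write both endpoints as unit vectors p₁, p₂ with components (cos φ cos λ, cos φ sin λ, sin φ).
The central angle between the endpoints is δ = arccos(p₁·p₂) ≈ 2.146 rad (123.0°).
Interpolate at f = 2/3 with slerp weights a = sin((1−f)δ)/sin δ ≈ 0.782, b = sin(fδ)/sin δ ≈ 1.180.
p = a·p₁ + b·p₂ ≈ (-0.425, 0.409, 0.807); φ = arcsin(p_z) ≈ 53.85°, λ = atan2(p_y, p_x) ≈ 136.07°.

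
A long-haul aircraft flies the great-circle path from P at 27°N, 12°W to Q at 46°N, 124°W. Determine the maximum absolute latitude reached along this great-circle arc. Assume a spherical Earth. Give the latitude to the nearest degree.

≈ 55°N

The great circle lies in the plane with unit normal n̂ = (p₁ × p₂)/|p₁ × p₂|.
Here n̂_z ≈ -0.576; the vertex latitude is φ_max = arccos|n̂_z| ≈ 54.8°.
Check via Clairaut: cos φ_max = |cos φ₁| · sin C = cos(27.0°)·sin(40.3°) ≈ 0.576, again giving ≈ 54.8°.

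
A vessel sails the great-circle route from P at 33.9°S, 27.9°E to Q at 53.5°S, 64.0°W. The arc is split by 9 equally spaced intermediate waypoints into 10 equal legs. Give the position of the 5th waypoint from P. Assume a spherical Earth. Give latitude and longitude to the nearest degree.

≈ 54°S, 8°W

Write both endpoints as unit vectors p₁, p₂ with components (cos φ cos λ, cos φ sin λ, sin φ).
The central angle between the endpoints is δ = arccos(p₁·p₂) ≈ 1.124 rad (64.4°).
Interpolate at f = 5/10 with slerp weights a = sin((1−f)δ)/sin δ ≈ 0.591, b = sin(fδ)/sin δ ≈ 0.591.
p = a·p₁ + b·p₂ ≈ (0.588, -0.086, -0.805); φ = arcsin(p_z) ≈ -53.57°, λ = atan2(p_y, p_x) ≈ -8.37°.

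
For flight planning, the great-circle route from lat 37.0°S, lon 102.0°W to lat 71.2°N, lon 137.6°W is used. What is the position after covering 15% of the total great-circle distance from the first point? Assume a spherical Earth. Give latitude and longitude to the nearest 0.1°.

Convert each endpoint to a unit vector on the sphere (x = cos φ cos λ, y = cos φ sin λ, z = sin φ).
The central angle between the endpoints is δ = arccos(p₁·p₂) ≈ 1.940 rad (111.1°).
Interpolate at f = 0.15 with slerp weights a = sin((1−f)δ)/sin δ ≈ 1.069, b = sin(fδ)/sin δ ≈ 0.308.
p = a·p₁ + b·p₂ ≈ (-0.251, -0.902, -0.352); φ = arcsin(p_z) ≈ -20.62°, λ = atan2(p_y, p_x) ≈ -105.53°.

≈ lat 20.6°S, lon 105.5°W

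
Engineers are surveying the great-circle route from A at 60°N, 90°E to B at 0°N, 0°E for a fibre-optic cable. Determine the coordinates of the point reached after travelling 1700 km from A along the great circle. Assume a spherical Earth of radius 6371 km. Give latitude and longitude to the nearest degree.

≈ 57°N, 61°E

Write both endpoints as unit vectors p₁, p₂ with components (cos φ cos λ, cos φ sin λ, sin φ).
The central angle between the endpoints is δ = arccos(p₁·p₂) ≈ 1.571 rad (90.0°). The total great-circle distance is δ·R ≈ 1.571 × 6371 ≈ 10008 km, so the target fraction is f = 1700/10008 ≈ 0.170.
Interpolate at f ≈ 0.170 with slerp weights a = sin((1−f)δ)/sin δ ≈ 0.965, b = sin(fδ)/sin δ ≈ 0.264.
p = a·p₁ + b·p₂ ≈ (0.264, 0.482, 0.835); φ = arcsin(p_z) ≈ 56.66°, λ = atan2(p_y, p_x) ≈ 61.33°.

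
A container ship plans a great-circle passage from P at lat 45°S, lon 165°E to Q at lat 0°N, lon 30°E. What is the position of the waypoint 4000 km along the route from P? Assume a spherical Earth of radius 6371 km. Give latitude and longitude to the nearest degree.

≈ lat 54°S, lon 110°E

From cos δ = sin φ₁ sin φ₂ + cos φ₁ cos φ₂ cos Δλ, the central angle is δ ≈ 2.094 rad (120.0°). The total great-circle distance is δ·R ≈ 2.094 × 6371 ≈ 13343 km, so the target fraction is f = 4000/13343 ≈ 0.300.
Interpolate at f ≈ 0.300 with slerp weights a = sin((1−f)δ)/sin δ ≈ 1.148, b = sin(fδ)/sin δ ≈ 0.678.
p = a·p₁ + b·p₂ ≈ (-0.197, 0.549, -0.812); φ = arcsin(p_z) ≈ -54.30°, λ = atan2(p_y, p_x) ≈ 109.73°.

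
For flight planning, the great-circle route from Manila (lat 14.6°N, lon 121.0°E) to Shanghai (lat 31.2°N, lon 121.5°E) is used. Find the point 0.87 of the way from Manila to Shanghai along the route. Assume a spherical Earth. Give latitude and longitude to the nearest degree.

≈ lat 29°N, lon 121°E

From cos δ = sin φ₁ sin φ₂ + cos φ₁ cos φ₂ cos Δλ, the central angle is δ ≈ 0.290 rad (16.6°).
Interpolate at f = 0.87 with slerp weights a = sin((1−f)δ)/sin δ ≈ 0.132, b = sin(fδ)/sin δ ≈ 0.873.
p = a·p₁ + b·p₂ ≈ (-0.456, 0.746, 0.485); φ = arcsin(p_z) ≈ 29.04°, λ = atan2(p_y, p_x) ≈ 121.43°.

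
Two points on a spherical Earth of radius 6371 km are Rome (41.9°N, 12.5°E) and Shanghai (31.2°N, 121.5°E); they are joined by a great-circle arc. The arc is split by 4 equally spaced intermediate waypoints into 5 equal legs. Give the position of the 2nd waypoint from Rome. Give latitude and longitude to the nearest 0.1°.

The haversine formula gives a central angle δ ≈ 1.432 rad (82.0°) between the endpoints.
Interpolate at f = 2/5 with slerp weights a = sin((1−f)δ)/sin δ ≈ 0.765, b = sin(fδ)/sin δ ≈ 0.547.
p = a·p₁ + b·p₂ ≈ (0.311, 0.522, 0.794); φ = arcsin(p_z) ≈ 52.57°, λ = atan2(p_y, p_x) ≈ 59.22°.

≈ 52.6°N, 59.2°E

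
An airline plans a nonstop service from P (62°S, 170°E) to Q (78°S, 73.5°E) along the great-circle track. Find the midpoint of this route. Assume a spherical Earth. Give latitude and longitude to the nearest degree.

≈ (75°S, 145°E)

From cos δ = sin φ₁ sin φ₂ + cos φ₁ cos φ₂ cos Δλ, the central angle is δ ≈ 0.550 rad (31.5°).
Interpolate at f = 1/2 with slerp weights a = sin((1−f)δ)/sin δ ≈ 0.520, b = sin(fδ)/sin δ ≈ 0.520.
p = a·p₁ + b·p₂ ≈ (-0.210, 0.146, -0.967); φ = arcsin(p_z) ≈ -75.21°, λ = atan2(p_y, p_x) ≈ 145.14°.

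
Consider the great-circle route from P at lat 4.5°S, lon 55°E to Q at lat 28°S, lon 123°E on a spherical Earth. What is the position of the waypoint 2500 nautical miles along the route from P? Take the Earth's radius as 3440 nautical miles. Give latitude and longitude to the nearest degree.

≈ lat 22°S, lon 94°E

Write both endpoints as unit vectors p₁, p₂ with components (cos φ cos λ, cos φ sin λ, sin φ).
The central angle between the endpoints is δ = arccos(p₁·p₂) ≈ 1.195 rad (68.5°). The total great-circle distance is δ·R ≈ 1.195 × 3440 ≈ 4112 nmi, so the target fraction is f = 2500/4112 ≈ 0.608.
Interpolate at f ≈ 0.608 with slerp weights a = sin((1−f)δ)/sin δ ≈ 0.486, b = sin(fδ)/sin δ ≈ 0.714.
p = a·p₁ + b·p₂ ≈ (-0.066, 0.925, -0.373); φ = arcsin(p_z) ≈ -21.92°, λ = atan2(p_y, p_x) ≈ 94.07°.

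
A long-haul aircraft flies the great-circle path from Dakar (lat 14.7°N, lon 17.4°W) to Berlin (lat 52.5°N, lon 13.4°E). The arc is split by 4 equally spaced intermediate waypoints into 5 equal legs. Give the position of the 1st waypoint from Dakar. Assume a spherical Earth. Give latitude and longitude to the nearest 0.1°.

≈ lat 22.7°N, lon 13.1°W

The haversine formula gives a central angle δ ≈ 0.785 rad (45.0°) between the endpoints.
Interpolate at f = 1/5 with slerp weights a = sin((1−f)δ)/sin δ ≈ 0.831, b = sin(fδ)/sin δ ≈ 0.221.
p = a·p₁ + b·p₂ ≈ (0.898, -0.209, 0.386); φ = arcsin(p_z) ≈ 22.73°, λ = atan2(p_y, p_x) ≈ -13.11°.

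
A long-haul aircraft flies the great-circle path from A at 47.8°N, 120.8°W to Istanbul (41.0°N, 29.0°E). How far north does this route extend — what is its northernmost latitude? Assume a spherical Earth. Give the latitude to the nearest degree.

≈ 75°N

The great circle lies in the plane with unit normal n̂ = (p₁ × p₂)/|p₁ × p₂|.
Here n̂_z ≈ +0.255; the vertex latitude is φ_max = arccos|n̂_z| ≈ 75.2°.
Check via Clairaut: cos φ_max = |cos φ₁| · sin C = cos(47.8°)·sin(22.3°) ≈ 0.255, again giving ≈ 75.2°.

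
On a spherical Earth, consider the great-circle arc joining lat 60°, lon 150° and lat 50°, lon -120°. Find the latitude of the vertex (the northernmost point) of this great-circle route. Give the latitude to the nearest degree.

≈ 65°

The great circle lies in the plane with unit normal n̂ = (p₁ × p₂)/|p₁ × p₂|.
Here n̂_z ≈ +0.430; the vertex latitude is φ_max = arccos|n̂_z| ≈ 64.6°.
Check via Clairaut: cos φ_max = |cos φ₁| · sin C = cos(60.0°)·sin(59.2°) ≈ 0.430, again giving ≈ 64.6°.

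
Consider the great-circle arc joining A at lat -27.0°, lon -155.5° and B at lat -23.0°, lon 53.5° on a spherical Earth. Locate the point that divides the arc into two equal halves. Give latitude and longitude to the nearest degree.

≈ lat -62°, lon 125°

From cos δ = sin φ₁ sin φ₂ + cos φ₁ cos φ₂ cos Δλ, the central angle is δ ≈ 2.141 rad (122.7°).
Interpolate at f = 1/2 with slerp weights a = sin((1−f)δ)/sin δ ≈ 1.043, b = sin(fδ)/sin δ ≈ 1.043.
p = a·p₁ + b·p₂ ≈ (-0.274, 0.386, -0.881); φ = arcsin(p_z) ≈ -61.72°, λ = atan2(p_y, p_x) ≈ 125.40°.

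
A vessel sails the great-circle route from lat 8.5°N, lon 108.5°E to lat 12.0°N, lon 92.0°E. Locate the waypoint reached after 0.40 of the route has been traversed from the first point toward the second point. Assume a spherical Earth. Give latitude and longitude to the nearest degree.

≈ lat 10°N, lon 102°E

Convert each endpoint to a unit vector on the sphere (x = cos φ cos λ, y = cos φ sin λ, z = sin φ).
The central angle between the endpoints is δ = arccos(p₁·p₂) ≈ 0.290 rad (16.6°).
Interpolate at f = 0.40 with slerp weights a = sin((1−f)δ)/sin δ ≈ 0.605, b = sin(fδ)/sin δ ≈ 0.405.
p = a·p₁ + b·p₂ ≈ (-0.204, 0.963, 0.174); φ = arcsin(p_z) ≈ 10.00°, λ = atan2(p_y, p_x) ≈ 101.94°.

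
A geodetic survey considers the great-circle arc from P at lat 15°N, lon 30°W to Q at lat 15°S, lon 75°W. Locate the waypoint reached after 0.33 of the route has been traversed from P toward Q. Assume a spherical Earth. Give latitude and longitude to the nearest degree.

Convert each endpoint to a unit vector on the sphere (x = cos φ cos λ, y = cos φ sin λ, z = sin φ).
The central angle between the endpoints is δ = arccos(p₁·p₂) ≈ 0.936 rad (53.6°).
Interpolate at f = 0.33 with slerp weights a = sin((1−f)δ)/sin δ ≈ 0.729, b = sin(fδ)/sin δ ≈ 0.378.
p = a·p₁ + b·p₂ ≈ (0.704, -0.704, 0.091); φ = arcsin(p_z) ≈ 5.22°, λ = atan2(p_y, p_x) ≈ -45.01°.

≈ lat 5°N, lon 45°W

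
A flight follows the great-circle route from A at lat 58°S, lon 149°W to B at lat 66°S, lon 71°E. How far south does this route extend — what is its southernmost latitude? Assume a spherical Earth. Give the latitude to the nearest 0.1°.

The great circle lies in the plane with unit normal n̂ = (p₁ × p₂)/|p₁ × p₂|.
Here n̂_z ≈ -0.175; the vertex latitude is φ_max = arccos|n̂_z| ≈ 79.9°.
Check via Clairaut: cos φ_max = |cos φ₁| · sin C = cos(58.0°)·sin(160.7°) ≈ 0.175, again giving ≈ 79.9°.

≈ 79.9°S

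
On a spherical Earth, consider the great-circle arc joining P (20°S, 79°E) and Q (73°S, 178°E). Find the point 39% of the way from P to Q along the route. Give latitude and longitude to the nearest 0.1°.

≈ (46.9°S, 91.2°E)

Convert each endpoint to a unit vector on the sphere (x = cos φ cos λ, y = cos φ sin λ, z = sin φ).
The central angle between the endpoints is δ = arccos(p₁·p₂) ≈ 1.283 rad (73.5°).
Interpolate at f = 0.39 with slerp weights a = sin((1−f)δ)/sin δ ≈ 0.735, b = sin(fδ)/sin δ ≈ 0.500.
p = a·p₁ + b·p₂ ≈ (-0.014, 0.683, -0.730); φ = arcsin(p_z) ≈ -46.88°, λ = atan2(p_y, p_x) ≈ 91.20°.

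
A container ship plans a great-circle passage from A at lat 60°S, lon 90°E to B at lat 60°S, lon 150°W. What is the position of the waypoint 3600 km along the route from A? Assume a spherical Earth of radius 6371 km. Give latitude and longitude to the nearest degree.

Write both endpoints as unit vectors p₁, p₂ with components (cos φ cos λ, cos φ sin λ, sin φ).
The central angle between the endpoints is δ = arccos(p₁·p₂) ≈ 0.896 rad (51.3°). The total great-circle distance is δ·R ≈ 0.896 × 6371 ≈ 5706 km, so the target fraction is f = 3600/5706 ≈ 0.631.
Interpolate at f ≈ 0.631 with slerp weights a = sin((1−f)δ)/sin δ ≈ 0.416, b = sin(fδ)/sin δ ≈ 0.686.
p = a·p₁ + b·p₂ ≈ (-0.297, 0.036, -0.954); φ = arcsin(p_z) ≈ -72.59°, λ = atan2(p_y, p_x) ≈ 173.01°.

≈ lat 73°S, lon 173°E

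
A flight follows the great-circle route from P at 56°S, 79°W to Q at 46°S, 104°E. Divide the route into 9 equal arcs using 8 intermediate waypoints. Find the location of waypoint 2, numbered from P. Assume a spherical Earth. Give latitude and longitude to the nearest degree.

≈ 73°S, 81°W

Write both endpoints as unit vectors p₁, p₂ with components (cos φ cos λ, cos φ sin λ, sin φ).
The central angle between the endpoints is δ = arccos(p₁·p₂) ≈ 1.361 rad (78.0°).
Interpolate at f = 2/9 with slerp weights a = sin((1−f)δ)/sin δ ≈ 0.891, b = sin(fδ)/sin δ ≈ 0.305.
p = a·p₁ + b·p₂ ≈ (0.044, -0.284, -0.958); φ = arcsin(p_z) ≈ -73.30°, λ = atan2(p_y, p_x) ≈ -81.21°.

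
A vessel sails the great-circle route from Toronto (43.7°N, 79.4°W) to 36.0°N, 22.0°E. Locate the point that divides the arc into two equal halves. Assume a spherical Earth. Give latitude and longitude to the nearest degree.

≈ 53°N, 25°W

The haversine formula gives a central angle δ ≈ 1.276 rad (73.1°) between the endpoints.
Interpolate at f = 1/2 with slerp weights a = sin((1−f)δ)/sin δ ≈ 0.622, b = sin(fδ)/sin δ ≈ 0.622.
p = a·p₁ + b·p₂ ≈ (0.550, -0.254, 0.796); φ = arcsin(p_z) ≈ 52.74°, λ = atan2(p_y, p_x) ≈ -24.77°.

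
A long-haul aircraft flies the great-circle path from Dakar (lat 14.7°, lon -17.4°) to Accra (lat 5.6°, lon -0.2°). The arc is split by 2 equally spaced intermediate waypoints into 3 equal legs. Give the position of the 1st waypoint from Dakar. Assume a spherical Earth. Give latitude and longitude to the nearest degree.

≈ lat 12°, lon -12°

The haversine formula gives a central angle δ ≈ 0.335 rad (19.2°) between the endpoints.
Interpolate at f = 1/3 with slerp weights a = sin((1−f)δ)/sin δ ≈ 0.674, b = sin(fδ)/sin δ ≈ 0.339.
p = a·p₁ + b·p₂ ≈ (0.959, -0.196, 0.204); φ = arcsin(p_z) ≈ 11.77°, λ = atan2(p_y, p_x) ≈ -11.55°.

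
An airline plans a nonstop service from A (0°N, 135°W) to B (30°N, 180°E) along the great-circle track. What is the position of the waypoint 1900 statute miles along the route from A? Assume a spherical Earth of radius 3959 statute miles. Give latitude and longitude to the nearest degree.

≈ (17°N, 157°W)

From cos δ = sin φ₁ sin φ₂ + cos φ₁ cos φ₂ cos Δλ, the central angle is δ ≈ 0.912 rad (52.2°). The total great-circle distance is δ·R ≈ 0.912 × 3959 ≈ 3610 mi, so the target fraction is f = 1900/3610 ≈ 0.526.
Interpolate at f ≈ 0.526 with slerp weights a = sin((1−f)δ)/sin δ ≈ 0.529, b = sin(fδ)/sin δ ≈ 0.584.
p = a·p₁ + b·p₂ ≈ (-0.880, -0.374, 0.292); φ = arcsin(p_z) ≈ 16.98°, λ = atan2(p_y, p_x) ≈ -156.96°.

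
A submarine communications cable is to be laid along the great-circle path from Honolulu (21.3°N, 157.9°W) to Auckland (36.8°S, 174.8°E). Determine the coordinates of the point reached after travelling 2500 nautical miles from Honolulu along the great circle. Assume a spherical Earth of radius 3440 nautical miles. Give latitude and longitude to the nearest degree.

Write both endpoints as unit vectors p₁, p₂ with components (cos φ cos λ, cos φ sin λ, sin φ).
The central angle between the endpoints is δ = arccos(p₁·p₂) ≈ 1.109 rad (63.6°). The total great-circle distance is δ·R ≈ 1.109 × 3440 ≈ 3816 nmi, so the target fraction is f = 2500/3816 ≈ 0.655.
Interpolate at f ≈ 0.655 with slerp weights a = sin((1−f)δ)/sin δ ≈ 0.417, b = sin(fδ)/sin δ ≈ 0.742.
p = a·p₁ + b·p₂ ≈ (-0.952, -0.092, -0.293); φ = arcsin(p_z) ≈ -17.04°, λ = atan2(p_y, p_x) ≈ -174.46°.

≈ 17°S, 174°W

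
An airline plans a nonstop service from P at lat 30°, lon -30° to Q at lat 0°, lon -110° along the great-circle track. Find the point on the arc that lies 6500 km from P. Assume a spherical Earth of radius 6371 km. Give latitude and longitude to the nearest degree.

≈ lat 11°, lon -90°

Convert each endpoint to a unit vector on the sphere (x = cos φ cos λ, y = cos φ sin λ, z = sin φ).
The central angle between the endpoints is δ = arccos(p₁·p₂) ≈ 1.420 rad (81.4°). The total great-circle distance is δ·R ≈ 1.420 × 6371 ≈ 9046 km, so the target fraction is f = 6500/9046 ≈ 0.719.
Interpolate at f ≈ 0.719 with slerp weights a = sin((1−f)δ)/sin δ ≈ 0.394, b = sin(fδ)/sin δ ≈ 0.862.
p = a·p₁ + b·p₂ ≈ (0.000, -0.980, 0.197); φ = arcsin(p_z) ≈ 11.35°, λ = atan2(p_y, p_x) ≈ -89.98°.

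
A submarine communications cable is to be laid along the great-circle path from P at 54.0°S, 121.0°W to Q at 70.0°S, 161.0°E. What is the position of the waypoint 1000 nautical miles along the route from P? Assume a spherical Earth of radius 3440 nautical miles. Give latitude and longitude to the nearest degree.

The haversine formula gives a central angle δ ≈ 0.640 rad (36.7°) between the endpoints. The total great-circle distance is δ·R ≈ 0.640 × 3440 ≈ 2202 nmi, so the target fraction is f = 1000/2202 ≈ 0.454.
Interpolate at f ≈ 0.454 with slerp weights a = sin((1−f)δ)/sin δ ≈ 0.573, b = sin(fδ)/sin δ ≈ 0.480.
p = a·p₁ + b·p₂ ≈ (-0.329, -0.235, -0.915); φ = arcsin(p_z) ≈ -66.15°, λ = atan2(p_y, p_x) ≈ -144.40°.

≈ 66°S, 144°W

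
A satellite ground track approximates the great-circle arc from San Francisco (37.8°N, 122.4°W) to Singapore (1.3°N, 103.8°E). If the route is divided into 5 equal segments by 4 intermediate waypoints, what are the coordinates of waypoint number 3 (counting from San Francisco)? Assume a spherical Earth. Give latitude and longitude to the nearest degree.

Write both endpoints as unit vectors p₁, p₂ with components (cos φ cos λ, cos φ sin λ, sin φ).
The central angle between the endpoints is δ = arccos(p₁·p₂) ≈ 2.133 rad (122.2°).
Interpolate at f = 3/5 with slerp weights a = sin((1−f)δ)/sin δ ≈ 0.890, b = sin(fδ)/sin δ ≈ 1.132.
p = a·p₁ + b·p₂ ≈ (-0.647, 0.505, 0.571); φ = arcsin(p_z) ≈ 34.84°, λ = atan2(p_y, p_x) ≈ 142.01°.

≈ 35°N, 142°E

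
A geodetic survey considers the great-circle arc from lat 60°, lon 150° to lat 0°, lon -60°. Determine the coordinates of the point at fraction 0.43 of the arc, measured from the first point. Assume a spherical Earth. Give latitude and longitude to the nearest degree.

From cos δ = sin φ₁ sin φ₂ + cos φ₁ cos φ₂ cos Δλ, the central angle is δ ≈ 2.019 rad (115.7°).
Interpolate at f = 0.43 with slerp weights a = sin((1−f)δ)/sin δ ≈ 1.013, b = sin(fδ)/sin δ ≈ 0.847.
p = a·p₁ + b·p₂ ≈ (-0.015, -0.480, 0.877); φ = arcsin(p_z) ≈ 61.31°, λ = atan2(p_y, p_x) ≈ -91.83°.

≈ lat 61°, lon -92°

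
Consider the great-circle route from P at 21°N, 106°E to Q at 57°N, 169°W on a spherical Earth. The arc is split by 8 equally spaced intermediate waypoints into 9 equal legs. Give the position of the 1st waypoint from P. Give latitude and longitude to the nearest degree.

The haversine formula gives a central angle δ ≈ 1.219 rad (69.8°) between the endpoints.
Interpolate at f = 1/9 with slerp weights a = sin((1−f)δ)/sin δ ≈ 0.941, b = sin(fδ)/sin δ ≈ 0.144.
p = a·p₁ + b·p₂ ≈ (-0.319, 0.830, 0.458); φ = arcsin(p_z) ≈ 27.25°, λ = atan2(p_y, p_x) ≈ 111.04°.

≈ 27°N, 111°E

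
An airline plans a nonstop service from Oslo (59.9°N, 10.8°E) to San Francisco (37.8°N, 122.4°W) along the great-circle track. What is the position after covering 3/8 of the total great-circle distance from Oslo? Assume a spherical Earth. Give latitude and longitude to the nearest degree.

≈ 72°N, 57°W

Write both endpoints as unit vectors p₁, p₂ with components (cos φ cos λ, cos φ sin λ, sin φ).
The central angle between the endpoints is δ = arccos(p₁·p₂) ≈ 1.309 rad (75.0°).
Interpolate at f = 3/8 with slerp weights a = sin((1−f)δ)/sin δ ≈ 0.756, b = sin(fδ)/sin δ ≈ 0.488.
p = a·p₁ + b·p₂ ≈ (0.166, -0.255, 0.953); φ = arcsin(p_z) ≈ 72.32°, λ = atan2(p_y, p_x) ≈ -56.95°.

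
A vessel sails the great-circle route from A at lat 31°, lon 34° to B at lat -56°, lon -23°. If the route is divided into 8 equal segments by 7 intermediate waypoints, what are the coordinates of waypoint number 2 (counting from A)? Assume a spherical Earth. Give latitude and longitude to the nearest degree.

Convert each endpoint to a unit vector on the sphere (x = cos φ cos λ, y = cos φ sin λ, z = sin φ).
The central angle between the endpoints is δ = arccos(p₁·p₂) ≈ 1.737 rad (99.6°).
Interpolate at f = 2/8 with slerp weights a = sin((1−f)δ)/sin δ ≈ 0.978, b = sin(fδ)/sin δ ≈ 0.427.
p = a·p₁ + b·p₂ ≈ (0.915, 0.376, 0.150); φ = arcsin(p_z) ≈ 8.62°, λ = atan2(p_y, p_x) ≈ 22.32°.

≈ lat 9°, lon 22°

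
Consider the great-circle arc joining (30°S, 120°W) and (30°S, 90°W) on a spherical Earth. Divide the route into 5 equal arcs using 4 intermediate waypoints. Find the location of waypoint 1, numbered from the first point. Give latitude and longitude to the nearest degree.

Write both endpoints as unit vectors p₁, p₂ with components (cos φ cos λ, cos φ sin λ, sin φ).
The central angle between the endpoints is δ = arccos(p₁·p₂) ≈ 0.452 rad (25.9°).
Interpolate at f = 1/5 with slerp weights a = sin((1−f)δ)/sin δ ≈ 0.810, b = sin(fδ)/sin δ ≈ 0.207.
p = a·p₁ + b·p₂ ≈ (-0.351, -0.786, -0.508); φ = arcsin(p_z) ≈ -30.55°, λ = atan2(p_y, p_x) ≈ -114.03°.

≈ (31°S, 114°W)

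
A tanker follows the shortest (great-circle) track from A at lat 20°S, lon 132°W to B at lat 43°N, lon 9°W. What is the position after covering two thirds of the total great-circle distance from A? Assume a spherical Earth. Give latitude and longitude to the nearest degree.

≈ lat 34°N, lon 63°W

Write both endpoints as unit vectors p₁, p₂ with components (cos φ cos λ, cos φ sin λ, sin φ).
The central angle between the endpoints is δ = arccos(p₁·p₂) ≈ 2.224 rad (127.4°).
Interpolate at f = 2/3 with slerp weights a = sin((1−f)δ)/sin δ ≈ 0.850, b = sin(fδ)/sin δ ≈ 1.254.
p = a·p₁ + b·p₂ ≈ (0.371, -0.737, 0.565); φ = arcsin(p_z) ≈ 34.37°, λ = atan2(p_y, p_x) ≈ -63.26°.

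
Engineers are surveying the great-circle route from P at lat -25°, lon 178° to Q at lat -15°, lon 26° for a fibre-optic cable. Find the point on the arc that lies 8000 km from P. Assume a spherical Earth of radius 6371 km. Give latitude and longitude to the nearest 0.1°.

The haversine formula gives a central angle δ ≈ 2.296 rad (131.6°) between the endpoints. The total great-circle distance is δ·R ≈ 2.296 × 6371 ≈ 14630 km, so the target fraction is f = 8000/14630 ≈ 0.547.
Interpolate at f ≈ 0.547 with slerp weights a = sin((1−f)δ)/sin δ ≈ 1.153, b = sin(fδ)/sin δ ≈ 1.271.
p = a·p₁ + b·p₂ ≈ (0.059, 0.575, -0.816); φ = arcsin(p_z) ≈ -54.72°, λ = atan2(p_y, p_x) ≈ 84.16°.

≈ lat -54.7°, lon 84.2°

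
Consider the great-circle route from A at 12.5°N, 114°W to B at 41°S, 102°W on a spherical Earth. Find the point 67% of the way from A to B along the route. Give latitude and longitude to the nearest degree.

≈ 23°S, 107°W

Convert each endpoint to a unit vector on the sphere (x = cos φ cos λ, y = cos φ sin λ, z = sin φ).
The central angle between the endpoints is δ = arccos(p₁·p₂) ≈ 0.954 rad (54.6°).
Interpolate at f = 0.67 with slerp weights a = sin((1−f)δ)/sin δ ≈ 0.380, b = sin(fδ)/sin δ ≈ 0.731.
p = a·p₁ + b·p₂ ≈ (-0.265, -0.878, -0.398); φ = arcsin(p_z) ≈ -23.43°, λ = atan2(p_y, p_x) ≈ -106.82°.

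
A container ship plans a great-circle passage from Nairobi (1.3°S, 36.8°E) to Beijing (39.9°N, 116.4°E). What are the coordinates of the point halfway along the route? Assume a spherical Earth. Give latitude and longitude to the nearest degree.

≈ 24°N, 70°E

Write both endpoints as unit vectors p₁, p₂ with components (cos φ cos λ, cos φ sin λ, sin φ).
The central angle between the endpoints is δ = arccos(p₁·p₂) ≈ 1.447 rad (82.9°).
Interpolate at f = 1/2 with slerp weights a = sin((1−f)δ)/sin δ ≈ 0.667, b = sin(fδ)/sin δ ≈ 0.667.
p = a·p₁ + b·p₂ ≈ (0.306, 0.858, 0.413); φ = arcsin(p_z) ≈ 24.38°, λ = atan2(p_y, p_x) ≈ 70.34°.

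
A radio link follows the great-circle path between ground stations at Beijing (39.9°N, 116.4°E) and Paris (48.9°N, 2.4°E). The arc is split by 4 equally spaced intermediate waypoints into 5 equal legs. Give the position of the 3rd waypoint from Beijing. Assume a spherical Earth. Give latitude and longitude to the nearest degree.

The haversine formula gives a central angle δ ≈ 1.289 rad (73.8°) between the endpoints.
Interpolate at f = 3/5 with slerp weights a = sin((1−f)δ)/sin δ ≈ 0.513, b = sin(fδ)/sin δ ≈ 0.727.
p = a·p₁ + b·p₂ ≈ (0.303, 0.373, 0.877); φ = arcsin(p_z) ≈ 61.31°, λ = atan2(p_y, p_x) ≈ 50.93°.

≈ 61°N, 51°E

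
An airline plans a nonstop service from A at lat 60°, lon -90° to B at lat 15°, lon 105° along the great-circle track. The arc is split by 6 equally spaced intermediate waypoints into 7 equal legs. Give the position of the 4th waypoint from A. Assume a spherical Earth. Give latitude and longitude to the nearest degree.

Write both endpoints as unit vectors p₁, p₂ with components (cos φ cos λ, cos φ sin λ, sin φ).
The central angle between the endpoints is δ = arccos(p₁·p₂) ≈ 1.816 rad (104.0°).
Interpolate at f = 4/7 with slerp weights a = sin((1−f)δ)/sin δ ≈ 0.724, b = sin(fδ)/sin δ ≈ 0.888.
p = a·p₁ + b·p₂ ≈ (-0.222, 0.466, 0.856); φ = arcsin(p_z) ≈ 58.90°, λ = atan2(p_y, p_x) ≈ 115.44°.

≈ lat 59°, lon 115°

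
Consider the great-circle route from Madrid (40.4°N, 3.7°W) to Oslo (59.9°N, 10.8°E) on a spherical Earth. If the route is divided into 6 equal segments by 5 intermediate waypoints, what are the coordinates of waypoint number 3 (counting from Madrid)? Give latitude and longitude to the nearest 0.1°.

From cos δ = sin φ₁ sin φ₂ + cos φ₁ cos φ₂ cos Δλ, the central angle is δ ≈ 0.375 rad (21.5°).
Interpolate at f = 3/6 with slerp weights a = sin((1−f)δ)/sin δ ≈ 0.509, b = sin(fδ)/sin δ ≈ 0.509.
p = a·p₁ + b·p₂ ≈ (0.637, 0.023, 0.770); φ = arcsin(p_z) ≈ 50.37°, λ = atan2(p_y, p_x) ≈ 2.05°.

≈ 50.4°N, 2.0°E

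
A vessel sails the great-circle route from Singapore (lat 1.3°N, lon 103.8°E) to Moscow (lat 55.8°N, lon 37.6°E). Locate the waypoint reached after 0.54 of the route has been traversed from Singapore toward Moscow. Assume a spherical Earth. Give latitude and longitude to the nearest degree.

≈ lat 35°N, lon 79°E

The haversine formula gives a central angle δ ≈ 1.323 rad (75.8°) between the endpoints.
Interpolate at f = 0.54 with slerp weights a = sin((1−f)δ)/sin δ ≈ 0.590, b = sin(fδ)/sin δ ≈ 0.676.
p = a·p₁ + b·p₂ ≈ (0.160, 0.804, 0.572); φ = arcsin(p_z) ≈ 34.91°, λ = atan2(p_y, p_x) ≈ 78.73°.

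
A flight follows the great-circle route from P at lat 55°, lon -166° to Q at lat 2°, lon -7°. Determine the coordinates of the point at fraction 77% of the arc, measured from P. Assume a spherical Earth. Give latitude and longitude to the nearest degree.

≈ lat 29°, lon -14°

From cos δ = sin φ₁ sin φ₂ + cos φ₁ cos φ₂ cos Δλ, the central angle is δ ≈ 2.102 rad (120.4°).
Interpolate at f = 0.77 with slerp weights a = sin((1−f)δ)/sin δ ≈ 0.539, b = sin(fδ)/sin δ ≈ 1.159.
p = a·p₁ + b·p₂ ≈ (0.849, -0.216, 0.482); φ = arcsin(p_z) ≈ 28.82°, λ = atan2(p_y, p_x) ≈ -14.27°.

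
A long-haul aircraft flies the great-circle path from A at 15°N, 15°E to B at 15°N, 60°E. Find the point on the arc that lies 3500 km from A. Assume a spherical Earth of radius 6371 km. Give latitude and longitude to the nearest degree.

≈ 16°N, 48°E

Write both endpoints as unit vectors p₁, p₂ with components (cos φ cos λ, cos φ sin λ, sin φ).
The central angle between the endpoints is δ = arccos(p₁·p₂) ≈ 0.757 rad (43.4°). The total great-circle distance is δ·R ≈ 0.757 × 6371 ≈ 4824 km, so the target fraction is f = 3500/4824 ≈ 0.725.
Interpolate at f ≈ 0.725 with slerp weights a = sin((1−f)δ)/sin δ ≈ 0.300, b = sin(fδ)/sin δ ≈ 0.760.
p = a·p₁ + b·p₂ ≈ (0.647, 0.711, 0.274); φ = arcsin(p_z) ≈ 15.93°, λ = atan2(p_y, p_x) ≈ 47.68°.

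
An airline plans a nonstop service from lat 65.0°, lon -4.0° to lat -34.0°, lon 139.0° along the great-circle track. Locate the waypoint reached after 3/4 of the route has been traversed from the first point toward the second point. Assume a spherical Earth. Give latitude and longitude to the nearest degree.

The haversine formula gives a central angle δ ≈ 2.476 rad (141.9°) between the endpoints.
Interpolate at f = 3/4 with slerp weights a = sin((1−f)δ)/sin δ ≈ 0.940, b = sin(fδ)/sin δ ≈ 1.554.
p = a·p₁ + b·p₂ ≈ (-0.576, 0.817, -0.017); φ = arcsin(p_z) ≈ -0.98°, λ = atan2(p_y, p_x) ≈ 125.17°.

≈ lat -1°, lon 125°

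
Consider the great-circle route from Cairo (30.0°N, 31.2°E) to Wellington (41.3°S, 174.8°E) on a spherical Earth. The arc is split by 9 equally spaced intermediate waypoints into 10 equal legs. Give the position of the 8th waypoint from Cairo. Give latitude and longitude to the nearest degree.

Convert each endpoint to a unit vector on the sphere (x = cos φ cos λ, y = cos φ sin λ, z = sin φ).
The central angle between the endpoints is δ = arccos(p₁·p₂) ≈ 2.594 rad (148.6°).
Interpolate at f = 8/10 with slerp weights a = sin((1−f)δ)/sin δ ≈ 0.952, b = sin(fδ)/sin δ ≈ 1.681.
p = a·p₁ + b·p₂ ≈ (-0.553, 0.542, -0.634); φ = arcsin(p_z) ≈ -39.31°, λ = atan2(p_y, p_x) ≈ 135.58°.

≈ 39°S, 136°E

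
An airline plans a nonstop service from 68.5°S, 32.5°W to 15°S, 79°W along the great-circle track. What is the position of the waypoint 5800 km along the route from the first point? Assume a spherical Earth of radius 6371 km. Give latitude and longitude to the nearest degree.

Convert each endpoint to a unit vector on the sphere (x = cos φ cos λ, y = cos φ sin λ, z = sin φ).
The central angle between the endpoints is δ = arccos(p₁·p₂) ≈ 1.065 rad (61.0°). The total great-circle distance is δ·R ≈ 1.065 × 6371 ≈ 6785 km, so the target fraction is f = 5800/6785 ≈ 0.855.
Interpolate at f ≈ 0.855 with slerp weights a = sin((1−f)δ)/sin δ ≈ 0.176, b = sin(fδ)/sin δ ≈ 0.903.
p = a·p₁ + b·p₂ ≈ (0.221, -0.891, -0.397); φ = arcsin(p_z) ≈ -23.42°, λ = atan2(p_y, p_x) ≈ -76.08°.

≈ 23°S, 76°W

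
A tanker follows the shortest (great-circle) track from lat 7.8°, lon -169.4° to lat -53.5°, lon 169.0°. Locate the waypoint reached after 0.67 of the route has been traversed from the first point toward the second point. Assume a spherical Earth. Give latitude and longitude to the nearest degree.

Convert each endpoint to a unit vector on the sphere (x = cos φ cos λ, y = cos φ sin λ, z = sin φ).
The central angle between the endpoints is δ = arccos(p₁·p₂) ≈ 1.116 rad (64.0°).
Interpolate at f = 0.67 with slerp weights a = sin((1−f)δ)/sin δ ≈ 0.401, b = sin(fδ)/sin δ ≈ 0.757.
p = a·p₁ + b·p₂ ≈ (-0.832, 0.013, -0.554); φ = arcsin(p_z) ≈ -33.65°, λ = atan2(p_y, p_x) ≈ 179.11°.

≈ lat -34°, lon 179°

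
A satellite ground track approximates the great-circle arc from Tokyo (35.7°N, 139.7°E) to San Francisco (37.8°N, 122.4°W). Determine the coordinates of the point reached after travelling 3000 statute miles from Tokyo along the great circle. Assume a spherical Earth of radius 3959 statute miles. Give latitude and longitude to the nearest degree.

Write both endpoints as unit vectors p₁, p₂ with components (cos φ cos λ, cos φ sin λ, sin φ).
The central angle between the endpoints is δ = arccos(p₁·p₂) ≈ 1.298 rad (74.4°). The total great-circle distance is δ·R ≈ 1.298 × 3959 ≈ 5139 mi, so the target fraction is f = 3000/5139 ≈ 0.584.
Interpolate at f ≈ 0.584 with slerp weights a = sin((1−f)δ)/sin δ ≈ 0.534, b = sin(fδ)/sin δ ≈ 0.714.
p = a·p₁ + b·p₂ ≈ (-0.633, -0.196, 0.749); φ = arcsin(p_z) ≈ 48.51°, λ = atan2(p_y, p_x) ≈ -162.82°.

≈ 49°N, 163°W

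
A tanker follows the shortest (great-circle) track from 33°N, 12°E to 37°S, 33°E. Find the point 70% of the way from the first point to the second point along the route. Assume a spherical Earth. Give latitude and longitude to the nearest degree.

The haversine formula gives a central angle δ ≈ 1.269 rad (72.7°) between the endpoints.
Interpolate at f = 0.70 with slerp weights a = sin((1−f)δ)/sin δ ≈ 0.389, b = sin(fδ)/sin δ ≈ 0.813.
p = a·p₁ + b·p₂ ≈ (0.864, 0.421, -0.277); φ = arcsin(p_z) ≈ -16.09°, λ = atan2(p_y, p_x) ≈ 26.01°.

≈ 16°S, 26°E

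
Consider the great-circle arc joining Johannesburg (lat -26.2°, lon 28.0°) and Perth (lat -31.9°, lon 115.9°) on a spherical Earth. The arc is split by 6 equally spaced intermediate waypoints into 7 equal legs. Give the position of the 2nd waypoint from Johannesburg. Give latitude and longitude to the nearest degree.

Write both endpoints as unit vectors p₁, p₂ with components (cos φ cos λ, cos φ sin λ, sin φ).
The central angle between the endpoints is δ = arccos(p₁·p₂) ≈ 1.307 rad (74.9°).
Interpolate at f = 2/7 with slerp weights a = sin((1−f)δ)/sin δ ≈ 0.832, b = sin(fδ)/sin δ ≈ 0.378.
p = a·p₁ + b·p₂ ≈ (0.519, 0.639, -0.567); φ = arcsin(p_z) ≈ -34.55°, λ = atan2(p_y, p_x) ≈ 50.90°.

≈ lat -35°, lon 51°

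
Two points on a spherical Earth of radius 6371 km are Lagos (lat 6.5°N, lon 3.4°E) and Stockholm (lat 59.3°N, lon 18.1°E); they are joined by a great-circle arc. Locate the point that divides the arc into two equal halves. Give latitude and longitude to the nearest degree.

Write both endpoints as unit vectors p₁, p₂ with components (cos φ cos λ, cos φ sin λ, sin φ).
The central angle between the endpoints is δ = arccos(p₁·p₂) ≈ 0.942 rad (54.0°).
Interpolate at f = 1/2 with slerp weights a = sin((1−f)δ)/sin δ ≈ 0.561, b = sin(fδ)/sin δ ≈ 0.561.
p = a·p₁ + b·p₂ ≈ (0.829, 0.122, 0.546); φ = arcsin(p_z) ≈ 33.09°, λ = atan2(p_y, p_x) ≈ 8.38°.

≈ lat 33°N, lon 8°E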